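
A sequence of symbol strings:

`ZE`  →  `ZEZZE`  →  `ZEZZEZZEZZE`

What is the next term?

Each string is two copies of the previous one joined by 'Z'.
Doubling ZEZZEZZEZZE with 'Z' between the halves:

ZEZZEZZEZZEZZEZZEZZEZZE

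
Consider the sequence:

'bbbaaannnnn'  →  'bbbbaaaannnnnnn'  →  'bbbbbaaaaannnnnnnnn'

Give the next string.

bbbbbbaaaaaannnnnnnnnnn

Reading off run lengths: b runs 3, 4, 5; a runs 3, 4, 5; n runs 5, 7, 9 — each is linear in n, where the shown terms are n = 3, 4, 5.
At n = 6 the blocks have lengths 6, 6, 11.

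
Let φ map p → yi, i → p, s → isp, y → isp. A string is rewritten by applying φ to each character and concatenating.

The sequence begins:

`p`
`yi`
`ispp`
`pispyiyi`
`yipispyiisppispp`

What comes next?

Rewriting the 16 symbols of yipispyiisppispp one by one yields isp p yi p isp yi isp p p isp yi yi p isp yi yi; concatenated:

isppyipispyiispppispyiyipispyiyi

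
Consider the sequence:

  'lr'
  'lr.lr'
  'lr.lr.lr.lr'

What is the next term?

lr.lr.lr.lr.lr.lr.lr.lr

Every step duplicates the string with '.' between the halves.
One more doubling of lr.lr.lr.lr gives the answer.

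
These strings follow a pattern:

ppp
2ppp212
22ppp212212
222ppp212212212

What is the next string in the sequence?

Every step adds 2 to the front and 212 to the end of the previous string.
Applying this once more to 222ppp212212212:

2222ppp212212212212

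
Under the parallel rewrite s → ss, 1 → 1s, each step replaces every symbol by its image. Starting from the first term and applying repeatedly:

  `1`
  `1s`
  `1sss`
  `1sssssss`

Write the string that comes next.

Rewriting each symbol of 1sssssss: 1→1s, s→ss, s→ss, s→ss, s→ss, s→ss, s→ss, s→ss, which concatenates to 1s ss ss ss ss ss ss ss.

1sssssssssssssss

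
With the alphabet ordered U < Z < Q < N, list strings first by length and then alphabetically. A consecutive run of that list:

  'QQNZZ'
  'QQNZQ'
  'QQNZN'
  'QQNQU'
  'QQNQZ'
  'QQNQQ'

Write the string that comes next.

The successor of QQNQQ increments the rightmost position that isn't already N and resets every position after it to U.

QQNQN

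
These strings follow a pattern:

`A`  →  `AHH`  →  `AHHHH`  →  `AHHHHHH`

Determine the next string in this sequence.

Every step adds HH to the end: s(k+1) = s(k)·HH.
So the next term is AHHHHHH·HH.

AHHHHHHHH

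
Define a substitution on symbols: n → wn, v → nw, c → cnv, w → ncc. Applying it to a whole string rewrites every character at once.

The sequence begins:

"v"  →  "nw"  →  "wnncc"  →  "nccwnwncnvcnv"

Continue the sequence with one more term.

Replace each of the 13 characters of nccwnwncnvcnv in place — wn cnv cnv ncc wn ncc wn cnv wn nw cnv wn nw — and concatenate.

wncnvcnvnccwnnccwncnvwnnwcnvwnnw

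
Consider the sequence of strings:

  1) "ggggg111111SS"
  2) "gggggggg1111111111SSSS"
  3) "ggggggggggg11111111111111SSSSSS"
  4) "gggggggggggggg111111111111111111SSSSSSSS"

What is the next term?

ggggggggggggggggg1111111111111111111111SSSSSSSSSS

Term n consists of 3n+2 g's, followed by 4n+2 1's, followed by 2n S's (n = 1, 2, …).
At n = 5 the blocks have lengths 17, 22, 10.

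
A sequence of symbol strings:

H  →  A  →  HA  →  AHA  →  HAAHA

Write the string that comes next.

AHAHAAHA

Each term (from the third on) is the two preceding terms concatenated in order: term 3 = H·A = HA.
Continuing: AHA · HAAHA gives term 6.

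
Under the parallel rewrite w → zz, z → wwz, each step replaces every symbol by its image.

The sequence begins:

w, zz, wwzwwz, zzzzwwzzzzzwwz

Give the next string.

wwzwwzwwzwwzzzzzwwzwwzwwzwwzwwzzzzzwwz

Applying the rule to each of the 14 symbols of zzzzwwzzzzzwwz gives the pieces wwz wwz wwz wwz zz zz wwz wwz wwz wwz wwz zz zz wwz, which concatenate to the answer.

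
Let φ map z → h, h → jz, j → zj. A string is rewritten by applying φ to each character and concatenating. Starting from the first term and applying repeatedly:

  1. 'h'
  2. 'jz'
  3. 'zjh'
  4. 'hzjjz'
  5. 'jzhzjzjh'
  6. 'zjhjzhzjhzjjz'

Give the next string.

Rewriting the 13 symbols of zjhjzhzjhzjjz one by one yields h zj jz zj h jz h zj jz h zj zj h; concatenated:

hzjjzzjhjzhzjjzhzjzjh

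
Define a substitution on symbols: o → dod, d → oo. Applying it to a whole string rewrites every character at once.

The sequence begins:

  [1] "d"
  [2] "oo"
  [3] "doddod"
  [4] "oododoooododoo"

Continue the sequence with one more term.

doddodoododoododdoddoddodoododoododdod

φ(oododoooododoo) expands symbol-by-symbol to dod dod oo dod oo dod dod dod dod oo dod oo dod dod; joining the 14 pieces gives the next term.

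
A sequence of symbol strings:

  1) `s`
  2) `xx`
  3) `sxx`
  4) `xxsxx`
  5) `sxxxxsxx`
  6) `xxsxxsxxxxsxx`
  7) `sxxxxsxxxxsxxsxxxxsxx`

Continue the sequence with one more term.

From term 3 onward, concatenate the second-to-last term with the last: s·xx = sxx, xx·sxx = xxsxx, …
So term 8 is xxsxxsxxxxsxx·sxxxxsxxxxsxxsxxxxsxx.

xxsxxsxxxxsxxsxxxxsxxxxsxxsxxxxsxx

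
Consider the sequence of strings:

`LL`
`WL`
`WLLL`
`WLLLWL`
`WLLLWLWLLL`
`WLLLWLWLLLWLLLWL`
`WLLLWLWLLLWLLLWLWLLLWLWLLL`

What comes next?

Each term (from the third on) is the previous term followed by the one before it: term 3 = WL·LL = WLLL.
The next term joins WLLLWLWLLLWLLLWLWLLLWLWLLL and WLLLWLWLLLWLLLWL.

WLLLWLWLLLWLLLWLWLLLWLWLLLWLLLWLWLLLWLLLWL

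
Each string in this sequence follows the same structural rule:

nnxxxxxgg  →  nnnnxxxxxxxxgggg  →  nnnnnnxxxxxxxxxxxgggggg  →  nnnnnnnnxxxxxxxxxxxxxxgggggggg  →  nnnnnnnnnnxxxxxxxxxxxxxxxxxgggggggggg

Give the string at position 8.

Each string has the form n^{2n} x^{3n+2} g^{2n} (n = 1, 2, …).
Setting n = 8 gives 16, 26, 16 characters in each block.

nnnnnnnnnnnnnnnnxxxxxxxxxxxxxxxxxxxxxxxxxxgggggggggggggggg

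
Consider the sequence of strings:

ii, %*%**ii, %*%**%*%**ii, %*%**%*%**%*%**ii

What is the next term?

%*%**%*%**%*%**%*%**ii

Every step adds %*%** at the front: s(k+1) = %*%**·s(k).
One more step from %*%**%*%**%*%**ii gives the answer.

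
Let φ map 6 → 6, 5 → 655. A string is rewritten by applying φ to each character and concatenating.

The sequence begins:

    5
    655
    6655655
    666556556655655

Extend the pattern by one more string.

Applying the rule to each of the 15 symbols of 666556556655655 gives the pieces 6 6 6 655 655 6 655 655 6 6 655 655 6 655 655, which concatenate to the answer.

6666556556655655666556556655655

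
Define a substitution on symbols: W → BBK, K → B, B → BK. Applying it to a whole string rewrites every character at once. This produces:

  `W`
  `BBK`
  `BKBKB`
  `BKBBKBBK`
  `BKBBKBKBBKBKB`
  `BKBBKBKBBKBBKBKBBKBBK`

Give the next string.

Rewriting the 21 symbols of BKBBKBKBBKBBKBKBBKBBK one by one yields BK B BK BK B BK B BK BK B BK BK B BK B BK BK B BK BK B; concatenated:

BKBBKBKBBKBBKBKBBKBKBBKBBKBKBBKBKB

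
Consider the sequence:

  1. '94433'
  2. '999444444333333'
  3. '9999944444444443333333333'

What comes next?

99999994444444444444433333333333333

Each string has the form 9^{2n-1} 4^{4n-2} 3^{4n-2} (n = 1, 2, …).
For the next term, n = 4, so the run lengths are 7, 14, 14.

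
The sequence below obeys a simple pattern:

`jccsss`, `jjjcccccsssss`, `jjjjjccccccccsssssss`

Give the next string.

jjjjjjjcccccccccccsssssssss

The n-th term is 2n-1 j's then 3n-1 c's then 2n+1 s's (n = 1, 2, …).
For the next term, n = 4, so the run lengths are 7, 11, 9.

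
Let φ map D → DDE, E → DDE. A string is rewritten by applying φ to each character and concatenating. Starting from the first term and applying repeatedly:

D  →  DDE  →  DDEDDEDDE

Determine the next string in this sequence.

DDEDDEDDEDDEDDEDDEDDEDDEDDE

Apply φ to DDEDDEDDE symbol by symbol: D→DDE, D→DDE, E→DDE, D→DDE, D→DDE, E→DDE, D→DDE, D→DDE, E→DDE; joined: DDE DDE DDE DDE DDE DDE DDE DDE DDE.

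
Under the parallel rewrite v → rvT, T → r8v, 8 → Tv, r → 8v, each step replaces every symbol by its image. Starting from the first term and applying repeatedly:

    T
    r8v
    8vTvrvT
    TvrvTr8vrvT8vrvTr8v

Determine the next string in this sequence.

Applying the rule to each of the 19 symbols of TvrvTr8vrvT8vrvTr8v gives the pieces r8v rvT 8v rvT r8v 8v Tv rvT 8v rvT r8v Tv rvT 8v rvT r8v 8v Tv rvT, which concatenate to the answer.

r8vrvT8vrvTr8v8vTvrvT8vrvTr8vTvrvT8vrvTr8v8vTvrvT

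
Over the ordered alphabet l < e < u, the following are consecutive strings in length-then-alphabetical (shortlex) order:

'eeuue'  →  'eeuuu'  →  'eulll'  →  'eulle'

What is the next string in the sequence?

eullu

Treat eulle as a base-3 numeral over the given alphabet and add one, carrying through any trailing u's.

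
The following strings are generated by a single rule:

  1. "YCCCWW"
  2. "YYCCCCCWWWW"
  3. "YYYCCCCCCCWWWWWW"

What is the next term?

Each string has the form Y^{n} C^{2n+1} W^{2n} (n = 1, 2, …).
For the next term, n = 4, so the run lengths are 4, 9, 8.

YYYYCCCCCCCCCWWWWWWWW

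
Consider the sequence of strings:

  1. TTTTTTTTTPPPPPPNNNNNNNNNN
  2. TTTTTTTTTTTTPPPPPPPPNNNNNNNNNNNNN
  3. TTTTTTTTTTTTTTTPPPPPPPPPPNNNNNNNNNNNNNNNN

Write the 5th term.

TTTTTTTTTTTTTTTTTTTTTPPPPPPPPPPPPPPNNNNNNNNNNNNNNNNNNNNNN

Term n consists of 3n T's, followed by 2n P's, followed by 3n+1 N's, where the shown terms are n = 3, 4, 5.
Setting n = 7 gives 21, 14, 22 characters in each block.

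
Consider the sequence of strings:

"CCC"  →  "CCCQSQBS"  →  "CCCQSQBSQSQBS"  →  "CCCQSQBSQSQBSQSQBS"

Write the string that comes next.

The strings grow by a fixed suffix QSQBS each time.
Applying this once more to CCCQSQBSQSQBSQSQBS:

CCCQSQBSQSQBSQSQBSQSQBS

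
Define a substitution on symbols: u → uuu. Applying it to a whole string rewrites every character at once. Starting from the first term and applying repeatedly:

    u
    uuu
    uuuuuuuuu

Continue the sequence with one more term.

Expanding uuuuuuuuu: u→uuu, u→uuu, u→uuu, u→uuu, u→uuu, u→uuu, u→uuu, u→uuu, u→uuu. Concatenated: uuu uuu uuu uuu uuu uuu uuu uuu uuu.

uuuuuuuuuuuuuuuuuuuuuuuuuuu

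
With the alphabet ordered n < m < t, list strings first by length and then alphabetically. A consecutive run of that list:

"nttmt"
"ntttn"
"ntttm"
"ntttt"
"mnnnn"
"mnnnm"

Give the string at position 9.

mnnmm

Continuing the enumeration 3 steps past mnnnm: mnnnm → mnnnt → mnnmn → (answer).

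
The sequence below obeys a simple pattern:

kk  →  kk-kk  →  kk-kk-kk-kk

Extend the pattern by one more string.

s(k+1) = s(k)·-·s(k) — each term doubles the last with '-' between the halves.
Doubling kk-kk-kk-kk with '-' between the halves:

kk-kk-kk-kk-kk-kk-kk-kk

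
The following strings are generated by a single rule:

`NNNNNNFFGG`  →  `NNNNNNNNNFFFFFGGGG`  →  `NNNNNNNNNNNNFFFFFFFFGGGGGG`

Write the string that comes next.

Each string has the form N^{3n+3} F^{3n-1} G^{2n} (n = 1, 2, …).
Setting n = 4 gives 15, 11, 8 characters in each block.

NNNNNNNNNNNNNNNFFFFFFFFFFFGGGGGGGG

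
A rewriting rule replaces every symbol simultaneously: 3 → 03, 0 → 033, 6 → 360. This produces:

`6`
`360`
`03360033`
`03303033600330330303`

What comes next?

φ(03303033600330330303) expands symbol-by-symbol to 033 03 03 033 03 033 03 03 360 033 033 03 03 033 03 03 033 03 033 03; joining the 20 pieces gives the next term.

0330303033030330303360033033030303303030330303303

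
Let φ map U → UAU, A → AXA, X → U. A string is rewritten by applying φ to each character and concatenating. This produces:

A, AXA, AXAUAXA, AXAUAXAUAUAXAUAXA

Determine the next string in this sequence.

Applying the rule to each of the 17 symbols of AXAUAXAUAUAXAUAXA gives the pieces AXA U AXA UAU AXA U AXA UAU AXA UAU AXA U AXA UAU AXA U AXA, which concatenate to the answer.

AXAUAXAUAUAXAUAXAUAUAXAUAUAXAUAXAUAUAXAUAXA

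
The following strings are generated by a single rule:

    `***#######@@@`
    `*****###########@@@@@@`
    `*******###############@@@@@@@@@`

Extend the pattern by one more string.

*********###################@@@@@@@@@@@@

The n-th term is 2n+1 *'s then 4n+3 #'s then 3n @'s (n = 1, 2, …).
At n = 4 the blocks have lengths 9, 19, 12.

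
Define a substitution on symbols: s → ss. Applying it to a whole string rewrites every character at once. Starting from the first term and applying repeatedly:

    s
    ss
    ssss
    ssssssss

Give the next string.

Expanding ssssssss: s→ss, s→ss, s→ss, s→ss, s→ss, s→ss, s→ss, s→ss. Concatenated: ss ss ss ss ss ss ss ss.

ssssssssssssssss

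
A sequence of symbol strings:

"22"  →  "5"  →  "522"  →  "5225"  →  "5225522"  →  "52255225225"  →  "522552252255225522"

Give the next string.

This is a Fibonacci-style word recurrence s(k) = s(k−1)·s(k−2): e.g. 5·22 = 522.
So term 8 is 522552252255225522·52255225225.

52255225225522552252255225225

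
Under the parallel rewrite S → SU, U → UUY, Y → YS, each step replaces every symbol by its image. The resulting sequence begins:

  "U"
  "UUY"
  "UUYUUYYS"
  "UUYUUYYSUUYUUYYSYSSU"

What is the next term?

UUYUUYYSUUYUUYYSYSSUUUYUUYYSUUYUUYYSYSSUYSSUSUUUY

Applying the rule to each of the 20 symbols of UUYUUYYSUUYUUYYSYSSU gives the pieces UUY UUY YS UUY UUY YS YS SU UUY UUY YS UUY UUY YS YS SU YS SU SU UUY, which concatenate to the answer.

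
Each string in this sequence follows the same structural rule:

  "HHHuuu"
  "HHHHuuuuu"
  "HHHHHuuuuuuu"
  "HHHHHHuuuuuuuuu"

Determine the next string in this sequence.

Reading off run lengths: H runs 3, 4, 5, 6; u runs 3, 5, 7, 9 — each is linear in n, where the shown terms are n = 2, 3, 4, 5.
At n = 6 the blocks have lengths 7, 11.

HHHHHHHuuuuuuuuuuu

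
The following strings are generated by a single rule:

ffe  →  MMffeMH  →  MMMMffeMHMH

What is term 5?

Every step adds MM to the front and MH to the end of the previous string.
From MMMMffeMHMH, 2 further steps: MMMMffeMHMH → MMMMMMffeMHMHMH → (answer).

MMMMMMMMffeMHMHMHMH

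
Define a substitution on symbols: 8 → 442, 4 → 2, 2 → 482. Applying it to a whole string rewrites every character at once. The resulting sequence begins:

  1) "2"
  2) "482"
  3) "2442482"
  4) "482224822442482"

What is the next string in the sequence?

24424824824822442482482224822442482

φ(482224822442482) expands symbol-by-symbol to 2 442 482 482 482 2 442 482 482 2 2 482 2 442 482; joining the 15 pieces gives the next term.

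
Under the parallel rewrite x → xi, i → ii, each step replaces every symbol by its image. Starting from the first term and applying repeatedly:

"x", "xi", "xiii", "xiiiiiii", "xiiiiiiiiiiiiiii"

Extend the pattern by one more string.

Applying the rule to each of the 16 symbols of xiiiiiiiiiiiiiii gives the pieces xi ii ii ii ii ii ii ii ii ii ii ii ii ii ii ii, which concatenate to the answer.

xiiiiiiiiiiiiiiiiiiiiiiiiiiiiiii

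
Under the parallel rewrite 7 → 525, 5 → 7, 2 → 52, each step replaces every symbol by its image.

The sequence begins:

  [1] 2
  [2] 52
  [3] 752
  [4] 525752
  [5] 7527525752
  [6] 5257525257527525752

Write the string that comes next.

752752575275275257525257527525752

Replace each of the 19 characters of 5257525257527525752 in place — 7 52 7 525 7 52 7 52 7 525 7 52 525 7 52 7 525 7 52 — and concatenate.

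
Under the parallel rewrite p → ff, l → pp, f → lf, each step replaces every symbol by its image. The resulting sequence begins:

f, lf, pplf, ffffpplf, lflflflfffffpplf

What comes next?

Rewriting the 16 symbols of lflflflfffffpplf one by one yields pp lf pp lf pp lf pp lf lf lf lf lf ff ff pp lf; concatenated:

pplfpplfpplfpplflflflflfffffpplf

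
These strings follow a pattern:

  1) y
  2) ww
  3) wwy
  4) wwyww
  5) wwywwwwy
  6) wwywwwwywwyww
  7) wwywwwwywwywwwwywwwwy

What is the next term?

This is a Fibonacci-style word recurrence s(k) = s(k−1)·s(k−2): e.g. ww·y = wwy.
The next term joins wwywwwwywwywwwwywwwwy and wwywwwwywwyww.

wwywwwwywwywwwwywwwwywwywwwwywwyww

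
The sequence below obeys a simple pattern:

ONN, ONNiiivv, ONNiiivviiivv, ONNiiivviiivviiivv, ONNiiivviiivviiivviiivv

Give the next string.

Every step adds iiivv to the end: s(k+1) = s(k)·iiivv.
Applying this once more to ONNiiivviiivviiivviiivv:

ONNiiivviiivviiivviiivviiivv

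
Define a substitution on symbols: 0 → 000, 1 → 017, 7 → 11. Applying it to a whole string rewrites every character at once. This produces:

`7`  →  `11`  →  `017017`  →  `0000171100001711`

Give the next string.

Applying the rule to each of the 16 symbols of 0000171100001711 gives the pieces 000 000 000 000 017 11 017 017 000 000 000 000 017 11 017 017, which concatenate to the answer.

0000000000000171101701700000000000001711017017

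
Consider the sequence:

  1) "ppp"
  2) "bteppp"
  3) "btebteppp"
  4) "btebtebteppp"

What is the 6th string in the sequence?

btebtebtebtebteppp

Each term is the previous one with bte prepended.
From btebtebteppp, 2 further steps: btebtebteppp → btebtebtebteppp → (answer).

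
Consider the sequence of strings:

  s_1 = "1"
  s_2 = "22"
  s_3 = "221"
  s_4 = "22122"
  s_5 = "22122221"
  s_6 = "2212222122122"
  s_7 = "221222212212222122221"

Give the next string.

2212222122122221222212212222122122

Each term (from the third on) is the previous term followed by the one before it: term 3 = 22·1 = 221.
So term 8 is 221222212212222122221·2212222122122.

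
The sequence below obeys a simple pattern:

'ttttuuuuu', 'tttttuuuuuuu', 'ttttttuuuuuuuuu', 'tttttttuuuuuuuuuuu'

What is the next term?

ttttttttuuuuuuuuuuuuu

Reading off run lengths: t runs 4, 5, 6, 7; u runs 5, 7, 9, 11 — each is linear in n, where the shown terms are n = 3, 4, 5, 6.
For the next term, n = 7, so the run lengths are 8, 13.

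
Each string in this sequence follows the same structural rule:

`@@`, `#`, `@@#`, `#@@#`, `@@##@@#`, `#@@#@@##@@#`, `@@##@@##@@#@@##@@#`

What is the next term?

#@@#@@##@@#@@##@@##@@#@@##@@#

Each term (from the third on) is the two preceding terms concatenated in order: term 3 = @@·# = @@#.
The next term joins #@@#@@##@@# and @@##@@##@@#@@##@@#.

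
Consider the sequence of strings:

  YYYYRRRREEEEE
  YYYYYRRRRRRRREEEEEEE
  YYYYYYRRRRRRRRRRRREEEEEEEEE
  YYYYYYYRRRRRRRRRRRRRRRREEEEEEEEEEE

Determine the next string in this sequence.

YYYYYYYYRRRRRRRRRRRRRRRRRRRREEEEEEEEEEEEE

Term n consists of n+3 Y's, followed by 4n R's, followed by 2n+3 E's (n = 1, 2, …).
At n = 5 the blocks have lengths 8, 20, 13.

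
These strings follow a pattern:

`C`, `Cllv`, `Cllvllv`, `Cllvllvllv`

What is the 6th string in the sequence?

Every step adds llv to the end: s(k+1) = s(k)·llv.
From Cllvllvllv, 2 further steps: Cllvllvllv → Cllvllvllvllv → (answer).

Cllvllvllvllvllv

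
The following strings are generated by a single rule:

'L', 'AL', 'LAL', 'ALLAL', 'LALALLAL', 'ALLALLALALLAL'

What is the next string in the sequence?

LALALLALALLALLALALLAL

From term 3 onward, concatenate the second-to-last term with the last: L·AL = LAL, AL·LAL = ALLAL, …
So term 7 is LALALLAL·ALLALLALALLAL.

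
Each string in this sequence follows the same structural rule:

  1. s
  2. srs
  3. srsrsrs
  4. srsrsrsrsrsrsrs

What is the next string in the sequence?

Each string is two copies of the previous one joined by 'r'.
So the next term is two copies of srsrsrsrsrsrsrs with 'r' between the halves.

srsrsrsrsrsrsrsrsrsrsrsrsrsrsrs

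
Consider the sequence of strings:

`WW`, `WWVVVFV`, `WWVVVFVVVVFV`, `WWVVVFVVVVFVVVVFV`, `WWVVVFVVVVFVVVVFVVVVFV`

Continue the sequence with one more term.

Each term is the previous one with VVVFV appended.
Applying this once more to WWVVVFVVVVFVVVVFVVVVFV:

WWVVVFVVVVFVVVVFVVVVFVVVVFV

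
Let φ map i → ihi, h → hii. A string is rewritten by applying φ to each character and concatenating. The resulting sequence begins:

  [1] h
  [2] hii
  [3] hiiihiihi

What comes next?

Apply φ to hiiihiihi symbol by symbol: h→hii, i→ihi, i→ihi, i→ihi, h→hii, i→ihi, i→ihi, h→hii, i→ihi; joined: hii ihi ihi ihi hii ihi ihi hii ihi.

hiiihiihiihihiiihiihihiiihi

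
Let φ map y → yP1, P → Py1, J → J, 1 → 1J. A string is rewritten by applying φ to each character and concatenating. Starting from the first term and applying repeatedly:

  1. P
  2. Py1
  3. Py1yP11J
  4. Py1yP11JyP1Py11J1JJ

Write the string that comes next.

Py1yP11JyP1Py11J1JJyP1Py11JPy1yP11J1JJ1JJJ

Applying the rule to each of the 19 symbols of Py1yP11JyP1Py11J1JJ gives the pieces Py1 yP1 1J yP1 Py1 1J 1J J yP1 Py1 1J Py1 yP1 1J 1J J 1J J J, which concatenate to the answer.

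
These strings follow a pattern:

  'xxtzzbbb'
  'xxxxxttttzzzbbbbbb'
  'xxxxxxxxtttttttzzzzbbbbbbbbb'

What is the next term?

The n-th term is 3n-1 x's then 3n-2 t's then n+1 z's then 3n b's (n = 1, 2, …).
At n = 4 the blocks have lengths 11, 10, 5, 12.

xxxxxxxxxxxttttttttttzzzzzbbbbbbbbbbbb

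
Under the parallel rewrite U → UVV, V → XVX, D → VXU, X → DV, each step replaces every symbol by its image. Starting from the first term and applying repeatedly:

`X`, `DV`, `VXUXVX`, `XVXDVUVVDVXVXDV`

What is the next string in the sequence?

DVXVXDVVXUXVXUVVXVXXVXVXUXVXDVXVXDVVXUXVX

φ(XVXDVUVVDVXVXDV) expands symbol-by-symbol to DV XVX DV VXU XVX UVV XVX XVX VXU XVX DV XVX DV VXU XVX; joining the 15 pieces gives the next term.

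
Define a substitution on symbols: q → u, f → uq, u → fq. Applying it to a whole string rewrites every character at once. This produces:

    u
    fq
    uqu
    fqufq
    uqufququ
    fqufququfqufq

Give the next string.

φ(fqufququfqufq) expands symbol-by-symbol to uq u fq uq u fq u fq uq u fq uq u; joining the 13 pieces gives the next term.

uqufququfqufququfququ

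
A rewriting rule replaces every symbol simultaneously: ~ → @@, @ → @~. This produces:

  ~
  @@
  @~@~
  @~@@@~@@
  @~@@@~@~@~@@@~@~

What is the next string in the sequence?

@~@@@~@~@~@@@~@@@~@@@~@~@~@@@~@@

φ(@~@@@~@~@~@@@~@~) expands symbol-by-symbol to @~ @@ @~ @~ @~ @@ @~ @@ @~ @@ @~ @~ @~ @@ @~ @@; joining the 16 pieces gives the next term.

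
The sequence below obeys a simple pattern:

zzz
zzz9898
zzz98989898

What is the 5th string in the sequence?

zzz9898989898989898

Every step adds 9898 to the end: s(k+1) = s(k)·9898.
From zzz98989898, 2 further steps: zzz98989898 → zzz989898989898 → (answer).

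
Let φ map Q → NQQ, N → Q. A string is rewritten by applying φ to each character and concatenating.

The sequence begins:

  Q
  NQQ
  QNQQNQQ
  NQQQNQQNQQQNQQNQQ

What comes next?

Applying the rule to each of the 17 symbols of NQQQNQQNQQQNQQNQQ gives the pieces Q NQQ NQQ NQQ Q NQQ NQQ Q NQQ NQQ NQQ Q NQQ NQQ Q NQQ NQQ, which concatenate to the answer.

QNQQNQQNQQQNQQNQQQNQQNQQNQQQNQQNQQQNQQNQQ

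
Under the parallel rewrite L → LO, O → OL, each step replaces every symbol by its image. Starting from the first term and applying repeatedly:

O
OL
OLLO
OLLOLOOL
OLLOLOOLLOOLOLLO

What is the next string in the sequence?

OLLOLOOLLOOLOLLOLOOLOLLOOLLOLOOL

φ(OLLOLOOLLOOLOLLO) expands symbol-by-symbol to OL LO LO OL LO OL OL LO LO OL OL LO OL LO LO OL; joining the 16 pieces gives the next term.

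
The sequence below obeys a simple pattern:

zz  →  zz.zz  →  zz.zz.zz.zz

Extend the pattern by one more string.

Each string is two copies of the previous one joined by '.'.
One more doubling of zz.zz.zz.zz gives the answer.

zz.zz.zz.zz.zz.zz.zz.zz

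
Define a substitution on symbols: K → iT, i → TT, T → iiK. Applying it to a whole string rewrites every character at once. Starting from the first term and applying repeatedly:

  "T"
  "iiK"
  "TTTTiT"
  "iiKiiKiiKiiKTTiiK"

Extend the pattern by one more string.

Rewriting the 17 symbols of iiKiiKiiKiiKTTiiK one by one yields TT TT iT TT TT iT TT TT iT TT TT iT iiK iiK TT TT iT; concatenated:

TTTTiTTTTTiTTTTTiTTTTTiTiiKiiKTTTTiT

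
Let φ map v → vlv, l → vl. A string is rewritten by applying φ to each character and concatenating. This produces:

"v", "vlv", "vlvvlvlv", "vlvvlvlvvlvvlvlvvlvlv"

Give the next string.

vlvvlvlvvlvvlvlvvlvlvvlvvlvlvvlvvlvlvvlvlvvlvvlvlvvlvlv

φ(vlvvlvlvvlvvlvlvvlvlv) expands symbol-by-symbol to vlv vl vlv vlv vl vlv vl vlv vlv vl vlv vlv vl vlv vl vlv vlv vl vlv vl vlv; joining the 21 pieces gives the next term.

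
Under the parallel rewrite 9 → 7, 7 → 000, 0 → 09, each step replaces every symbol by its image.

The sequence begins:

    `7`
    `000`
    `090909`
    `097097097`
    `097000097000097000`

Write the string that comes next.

φ(097000097000097000) expands symbol-by-symbol to 09 7 000 09 09 09 09 7 000 09 09 09 09 7 000 09 09 09; joining the 18 pieces gives the next term.

097000090909097000090909097000090909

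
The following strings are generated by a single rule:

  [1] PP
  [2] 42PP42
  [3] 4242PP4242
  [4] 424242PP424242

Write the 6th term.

4242424242PP4242424242

s(k+1) = 42·s(k)·42, so each term gains 42 as a prefix and 42 as a suffix.
From 424242PP424242, 2 further steps: 424242PP424242 → 42424242PP42424242 → (answer).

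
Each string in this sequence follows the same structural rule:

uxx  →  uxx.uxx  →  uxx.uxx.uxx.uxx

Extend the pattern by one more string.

Each string is two copies of the previous one joined by '.'.
So the next term is two copies of uxx.uxx.uxx.uxx with '.' between the halves.

uxx.uxx.uxx.uxx.uxx.uxx.uxx.uxx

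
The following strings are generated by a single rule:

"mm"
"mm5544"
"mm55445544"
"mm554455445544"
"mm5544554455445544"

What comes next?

Every step adds 5544 to the end: s(k+1) = s(k)·5544.
Applying this once more to mm5544554455445544:

mm55445544554455445544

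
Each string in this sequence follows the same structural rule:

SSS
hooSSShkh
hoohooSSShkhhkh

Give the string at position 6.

hoohoohoohoohooSSShkhhkhhkhhkhhkh

s(k+1) = hoo·s(k)·hkh, so each term gains hoo as a prefix and hkh as a suffix.
From hoohooSSShkhhkh, 3 further steps: hoohooSSShkhhkh → hoohoohooSSShkhhkhhkh → hoohoohoohooSSShkhhkhhkhhkh → (answer).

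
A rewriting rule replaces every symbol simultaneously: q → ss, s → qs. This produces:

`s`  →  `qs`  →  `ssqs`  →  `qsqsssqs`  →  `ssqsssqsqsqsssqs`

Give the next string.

Replace each of the 16 characters of ssqsssqsqsqsssqs in place — qs qs ss qs qs qs ss qs ss qs ss qs qs qs ss qs — and concatenate.

qsqsssqsqsqsssqsssqsssqsqsqsssqs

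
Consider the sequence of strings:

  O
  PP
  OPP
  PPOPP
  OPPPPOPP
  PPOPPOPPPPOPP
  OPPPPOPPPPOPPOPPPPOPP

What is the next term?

From term 3 onward, concatenate the second-to-last term with the last: O·PP = OPP, PP·OPP = PPOPP, …
The next term joins PPOPPOPPPPOPP and OPPPPOPPPPOPPOPPPPOPP.

PPOPPOPPPPOPPOPPPPOPPPPOPPOPPPPOPP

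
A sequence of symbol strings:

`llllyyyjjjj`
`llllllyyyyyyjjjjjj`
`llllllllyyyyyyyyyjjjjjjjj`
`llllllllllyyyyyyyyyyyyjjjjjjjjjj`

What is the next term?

llllllllllllyyyyyyyyyyyyyyyjjjjjjjjjjjj

The n-th term is 2n+2 l's then 3n y's then 2n+2 j's (n = 1, 2, …).
Setting n = 5 gives 12, 15, 12 characters in each block.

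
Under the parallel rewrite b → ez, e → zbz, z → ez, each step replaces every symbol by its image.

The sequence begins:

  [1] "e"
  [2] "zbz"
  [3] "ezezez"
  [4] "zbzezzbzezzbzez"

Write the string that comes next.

Rewriting the 15 symbols of zbzezzbzezzbzez one by one yields ez ez ez zbz ez ez ez ez zbz ez ez ez ez zbz ez; concatenated:

ezezezzbzezezezezzbzezezezezzbzez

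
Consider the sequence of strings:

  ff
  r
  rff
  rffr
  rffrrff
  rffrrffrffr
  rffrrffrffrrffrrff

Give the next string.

Each term (from the third on) is the previous term followed by the one before it: term 3 = r·ff = rff.
The next term joins rffrrffrffrrffrrff and rffrrffrffr.

rffrrffrffrrffrrffrffrrffrffr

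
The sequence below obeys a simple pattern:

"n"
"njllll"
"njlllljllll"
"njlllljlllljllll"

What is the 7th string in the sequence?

njlllljlllljlllljlllljlllljllll

Each term is the previous one with jllll appended.
From njlllljlllljllll, 3 further steps: njlllljlllljllll → njlllljlllljlllljllll → njlllljlllljlllljlllljllll → (answer).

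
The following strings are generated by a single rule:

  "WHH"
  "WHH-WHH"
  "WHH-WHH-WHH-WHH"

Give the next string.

Each string is two copies of the previous one joined by '-'.
Doubling WHH-WHH-WHH-WHH with '-' between the halves:

WHH-WHH-WHH-WHH-WHH-WHH-WHH-WHH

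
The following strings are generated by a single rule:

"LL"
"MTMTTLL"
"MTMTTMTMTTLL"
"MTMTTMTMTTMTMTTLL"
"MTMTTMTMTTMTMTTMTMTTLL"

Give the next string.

Every step adds MTMTT at the front: s(k+1) = MTMTT·s(k).
Applying this once more to MTMTTMTMTTMTMTTMTMTTLL:

MTMTTMTMTTMTMTTMTMTTMTMTTLL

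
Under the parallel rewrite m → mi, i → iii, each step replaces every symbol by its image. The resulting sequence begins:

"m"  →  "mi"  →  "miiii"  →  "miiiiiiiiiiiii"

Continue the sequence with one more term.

Rewriting the 14 symbols of miiiiiiiiiiiii one by one yields mi iii iii iii iii iii iii iii iii iii iii iii iii iii; concatenated:

miiiiiiiiiiiiiiiiiiiiiiiiiiiiiiiiiiiiiiii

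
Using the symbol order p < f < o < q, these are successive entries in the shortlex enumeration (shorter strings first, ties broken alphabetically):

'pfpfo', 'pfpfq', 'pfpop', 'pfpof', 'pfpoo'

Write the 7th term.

Continuing the enumeration 2 steps past pfpoo: pfpoo → pfpoq → (answer).

pfpqp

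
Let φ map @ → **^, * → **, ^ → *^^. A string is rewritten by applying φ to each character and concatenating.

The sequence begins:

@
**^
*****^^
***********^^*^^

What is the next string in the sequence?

Applying the rule to each of the 16 symbols of ***********^^*^^ gives the pieces ** ** ** ** ** ** ** ** ** ** ** *^^ *^^ ** *^^ *^^, which concatenate to the answer.

***********************^^*^^***^^*^^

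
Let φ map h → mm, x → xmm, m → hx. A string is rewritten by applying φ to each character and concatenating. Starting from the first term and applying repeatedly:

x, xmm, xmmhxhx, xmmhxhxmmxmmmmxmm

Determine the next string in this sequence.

xmmhxhxmmxmmmmxmmhxhxxmmhxhxhxhxxmmhxhx

Applying the rule to each of the 17 symbols of xmmhxhxmmxmmmmxmm gives the pieces xmm hx hx mm xmm mm xmm hx hx xmm hx hx hx hx xmm hx hx, which concatenate to the answer.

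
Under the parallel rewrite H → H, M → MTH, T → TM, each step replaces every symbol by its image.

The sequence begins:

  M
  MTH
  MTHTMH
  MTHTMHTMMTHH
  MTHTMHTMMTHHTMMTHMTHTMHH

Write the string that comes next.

Applying the rule to each of the 24 symbols of MTHTMHTMMTHHTMMTHMTHTMHH gives the pieces MTH TM H TM MTH H TM MTH MTH TM H H TM MTH MTH TM H MTH TM H TM MTH H H, which concatenate to the answer.

MTHTMHTMMTHHTMMTHMTHTMHHTMMTHMTHTMHMTHTMHTMMTHHH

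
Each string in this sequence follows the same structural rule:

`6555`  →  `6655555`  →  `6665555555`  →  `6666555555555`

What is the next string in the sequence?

The n-th term is n 6's then 2n+1 5's (n = 1, 2, …).
Setting n = 5 gives 5, 11 characters in each block.

6666655555555555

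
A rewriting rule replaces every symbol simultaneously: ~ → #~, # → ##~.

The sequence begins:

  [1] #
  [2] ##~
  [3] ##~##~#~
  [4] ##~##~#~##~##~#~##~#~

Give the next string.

##~##~#~##~##~#~##~#~##~##~#~##~##~#~##~#~##~##~#~##~#~

Replace each of the 21 characters of ##~##~#~##~##~#~##~#~ in place — ##~ ##~ #~ ##~ ##~ #~ ##~ #~ ##~ ##~ #~ ##~ ##~ #~ ##~ #~ ##~ ##~ #~ ##~ #~ — and concatenate.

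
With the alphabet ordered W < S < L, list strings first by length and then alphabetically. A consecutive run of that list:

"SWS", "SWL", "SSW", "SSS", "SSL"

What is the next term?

SLW

Find the rightmost character of SSL below L, bump it to the next letter, and reset everything to its right to W.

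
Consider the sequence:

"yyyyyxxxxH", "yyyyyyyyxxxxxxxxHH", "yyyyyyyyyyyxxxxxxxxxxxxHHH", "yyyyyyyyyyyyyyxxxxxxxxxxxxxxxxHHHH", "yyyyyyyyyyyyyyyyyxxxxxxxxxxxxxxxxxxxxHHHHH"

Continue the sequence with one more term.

Reading off run lengths: y runs 5, 8, 11, 14, 17; x runs 4, 8, 12, 16, 20; H runs 1, 2, 3, 4, 5 — each is linear in n (n = 1, 2, …).
Setting n = 6 gives 20, 24, 6 characters in each block.

yyyyyyyyyyyyyyyyyyyyxxxxxxxxxxxxxxxxxxxxxxxxHHHHHH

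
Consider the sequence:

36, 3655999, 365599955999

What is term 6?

Each term is the previous one with 55999 appended.
From 365599955999, 3 further steps: 365599955999 → 36559995599955999 → 3655999559995599955999 → (answer).

365599955999559995599955999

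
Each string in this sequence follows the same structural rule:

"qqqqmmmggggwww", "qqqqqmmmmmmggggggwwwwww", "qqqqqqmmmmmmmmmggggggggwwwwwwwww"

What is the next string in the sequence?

Reading off run lengths: q runs 4, 5, 6; m runs 3, 6, 9; g runs 4, 6, 8; w runs 3, 6, 9 — each is linear in n (n = 1, 2, …).
Setting n = 4 gives 7, 12, 10, 12 characters in each block.

qqqqqqqmmmmmmmmmmmmggggggggggwwwwwwwwwwww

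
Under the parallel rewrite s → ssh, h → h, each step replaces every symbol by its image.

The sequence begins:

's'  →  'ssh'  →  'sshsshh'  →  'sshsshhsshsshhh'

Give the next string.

Rewriting the 15 symbols of sshsshhsshsshhh one by one yields ssh ssh h ssh ssh h h ssh ssh h ssh ssh h h h; concatenated:

sshsshhsshsshhhsshsshhsshsshhhh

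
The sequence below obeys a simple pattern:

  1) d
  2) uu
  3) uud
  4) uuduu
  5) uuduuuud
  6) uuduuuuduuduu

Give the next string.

Each term (from the third on) is the previous term followed by the one before it: term 3 = uu·d = uud.
Continuing: uuduuuuduuduu · uuduuuud gives term 7.

uuduuuuduuduuuuduuuud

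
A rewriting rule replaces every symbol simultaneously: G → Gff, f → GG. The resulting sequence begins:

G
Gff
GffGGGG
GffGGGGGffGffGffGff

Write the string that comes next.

Rewriting the 19 symbols of GffGGGGGffGffGffGff one by one yields Gff GG GG Gff Gff Gff Gff Gff GG GG Gff GG GG Gff GG GG Gff GG GG; concatenated:

GffGGGGGffGffGffGffGffGGGGGffGGGGGffGGGGGffGGGG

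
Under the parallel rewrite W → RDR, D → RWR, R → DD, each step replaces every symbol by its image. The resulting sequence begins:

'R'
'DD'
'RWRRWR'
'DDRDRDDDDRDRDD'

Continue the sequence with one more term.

RWRRWRDDRWRDDRWRRWRRWRRWRDDRWRDDRWRRWR

Applying the rule to each of the 14 symbols of DDRDRDDDDRDRDD gives the pieces RWR RWR DD RWR DD RWR RWR RWR RWR DD RWR DD RWR RWR, which concatenate to the answer.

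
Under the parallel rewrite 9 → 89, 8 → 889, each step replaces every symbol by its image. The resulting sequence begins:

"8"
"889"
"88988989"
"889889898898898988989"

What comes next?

Replace each of the 21 characters of 889889898898898988989 in place — 889 889 89 889 889 89 889 89 889 889 89 889 889 89 889 89 889 889 89 889 89 — and concatenate.

8898898988988989889898898898988988989889898898898988989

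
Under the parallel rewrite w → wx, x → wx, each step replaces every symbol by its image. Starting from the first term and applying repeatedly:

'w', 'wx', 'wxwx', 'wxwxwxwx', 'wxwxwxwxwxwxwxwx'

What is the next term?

wxwxwxwxwxwxwxwxwxwxwxwxwxwxwxwx

Applying the rule to each of the 16 symbols of wxwxwxwxwxwxwxwx gives the pieces wx wx wx wx wx wx wx wx wx wx wx wx wx wx wx wx, which concatenate to the answer.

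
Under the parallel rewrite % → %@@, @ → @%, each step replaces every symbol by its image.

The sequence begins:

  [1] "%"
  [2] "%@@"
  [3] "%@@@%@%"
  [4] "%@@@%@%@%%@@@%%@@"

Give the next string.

%@@@%@%@%%@@@%%@@@%%@@%@@@%@%@%%@@%@@@%@%

φ(%@@@%@%@%%@@@%%@@) expands symbol-by-symbol to %@@ @% @% @% %@@ @% %@@ @% %@@ %@@ @% @% @% %@@ %@@ @% @%; joining the 17 pieces gives the next term.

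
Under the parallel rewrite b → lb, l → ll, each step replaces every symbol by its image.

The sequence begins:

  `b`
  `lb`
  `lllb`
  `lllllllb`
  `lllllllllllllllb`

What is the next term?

lllllllllllllllllllllllllllllllb

φ(lllllllllllllllb) expands symbol-by-symbol to ll ll ll ll ll ll ll ll ll ll ll ll ll ll ll lb; joining the 16 pieces gives the next term.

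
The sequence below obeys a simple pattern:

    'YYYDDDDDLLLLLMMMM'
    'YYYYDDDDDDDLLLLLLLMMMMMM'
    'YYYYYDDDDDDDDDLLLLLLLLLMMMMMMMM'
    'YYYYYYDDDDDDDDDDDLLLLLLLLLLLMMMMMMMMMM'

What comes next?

YYYYYYYDDDDDDDDDDDDDLLLLLLLLLLLLLMMMMMMMMMMMM

Reading off run lengths: Y runs 3, 4, 5, 6; D runs 5, 7, 9, 11; L runs 5, 7, 9, 11; M runs 4, 6, 8, 10 — each is linear in n, where the shown terms are n = 2, 3, 4, 5.
Setting n = 6 gives 7, 13, 13, 12 characters in each block.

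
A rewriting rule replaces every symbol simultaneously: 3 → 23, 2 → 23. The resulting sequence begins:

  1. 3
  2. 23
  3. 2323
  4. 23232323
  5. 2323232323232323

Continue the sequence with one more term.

Rewriting the 16 symbols of 2323232323232323 one by one yields 23 23 23 23 23 23 23 23 23 23 23 23 23 23 23 23; concatenated:

23232323232323232323232323232323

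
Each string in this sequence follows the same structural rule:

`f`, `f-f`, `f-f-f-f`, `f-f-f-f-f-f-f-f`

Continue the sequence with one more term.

s(k+1) = s(k)·-·s(k) — each term doubles the last with '-' between the halves.
So the next term is two copies of f-f-f-f-f-f-f-f with '-' between the halves.

f-f-f-f-f-f-f-f-f-f-f-f-f-f-f-f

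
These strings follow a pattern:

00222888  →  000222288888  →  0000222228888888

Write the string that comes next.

00000222222888888888

Term n consists of n 0's, followed by n+1 2's, followed by 2n-1 8's, where the shown terms are n = 2, 3, 4.
Setting n = 5 gives 5, 6, 9 characters in each block.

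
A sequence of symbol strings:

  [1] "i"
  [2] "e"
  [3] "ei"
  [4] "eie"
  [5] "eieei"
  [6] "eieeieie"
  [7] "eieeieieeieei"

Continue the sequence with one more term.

eieeieieeieeieieeieie

Each term (from the third on) is the previous term followed by the one before it: term 3 = e·i = ei.
So term 8 is eieeieieeieei·eieeieie.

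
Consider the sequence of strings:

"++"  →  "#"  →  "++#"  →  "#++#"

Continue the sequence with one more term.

++##++#

This is a Fibonacci-style word recurrence s(k) = s(k−2)·s(k−1): e.g. ++·# = ++#.
The next term joins ++# and #++#.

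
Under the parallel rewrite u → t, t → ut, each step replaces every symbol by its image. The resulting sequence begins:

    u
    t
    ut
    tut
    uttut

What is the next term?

tututtut

Apply φ to uttut symbol by symbol: u→t, t→ut, t→ut, u→t, t→ut; joined: t ut ut t ut.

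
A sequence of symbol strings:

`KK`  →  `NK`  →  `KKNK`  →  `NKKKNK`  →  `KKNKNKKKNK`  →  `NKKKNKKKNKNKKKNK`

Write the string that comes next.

Each term (from the third on) is the two preceding terms concatenated in order: term 3 = KK·NK = KKNK.
Continuing: KKNKNKKKNK · NKKKNKKKNKNKKKNK gives term 7.

KKNKNKKKNKNKKKNKKKNKNKKKNK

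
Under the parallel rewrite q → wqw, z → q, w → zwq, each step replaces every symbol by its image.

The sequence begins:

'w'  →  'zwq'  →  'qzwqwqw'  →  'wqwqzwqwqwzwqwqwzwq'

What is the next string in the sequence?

φ(wqwqzwqwqwzwqwqwzwq) expands symbol-by-symbol to zwq wqw zwq wqw q zwq wqw zwq wqw zwq q zwq wqw zwq wqw zwq q zwq wqw; joining the 19 pieces gives the next term.

zwqwqwzwqwqwqzwqwqwzwqwqwzwqqzwqwqwzwqwqwzwqqzwqwqw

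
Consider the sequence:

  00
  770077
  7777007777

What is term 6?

s(k+1) = 77·s(k)·77, so each term gains 77 as a prefix and 77 as a suffix.
From 7777007777, 3 further steps: 7777007777 → 77777700777777 → 777777770077777777 → (answer).

7777777777007777777777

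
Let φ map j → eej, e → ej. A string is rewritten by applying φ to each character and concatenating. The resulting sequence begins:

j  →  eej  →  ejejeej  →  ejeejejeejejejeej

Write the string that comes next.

Rewriting the 17 symbols of ejeejejeejejejeej one by one yields ej eej ej ej eej ej eej ej ej eej ej eej ej eej ej ej eej; concatenated:

ejeejejejeejejeejejejeejejeejejeejejejeej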